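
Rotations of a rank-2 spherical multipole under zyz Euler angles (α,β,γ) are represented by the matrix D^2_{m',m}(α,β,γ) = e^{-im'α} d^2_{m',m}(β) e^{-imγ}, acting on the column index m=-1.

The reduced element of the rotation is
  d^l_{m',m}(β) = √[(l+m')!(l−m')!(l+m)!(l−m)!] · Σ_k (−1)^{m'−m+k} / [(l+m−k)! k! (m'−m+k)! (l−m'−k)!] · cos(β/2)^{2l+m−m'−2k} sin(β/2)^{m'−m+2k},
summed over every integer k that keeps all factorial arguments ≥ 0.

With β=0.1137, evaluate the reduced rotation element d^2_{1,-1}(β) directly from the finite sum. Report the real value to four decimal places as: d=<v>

d^2_{1,-1}(β=0.1137) via the finite sum:
Half-angle: c=0.998384, s=0.056819. N=√(6·1·1·6)=6.000000
The bounds max(0,m−m')=0 and min(l+m,l−m')=1 give 2 terms
  k=0: (−1)^2·6.0000/(2)·0.9984^2·0.0568^2 = +0.009654
  k=1: (−1)^3·6.0000/(6)·0.9984^0·0.0568^4 = -0.000010
d^2_{1,-1}(0.1137) = +0.009654 -0.000010 = +0.009644

d=0.0096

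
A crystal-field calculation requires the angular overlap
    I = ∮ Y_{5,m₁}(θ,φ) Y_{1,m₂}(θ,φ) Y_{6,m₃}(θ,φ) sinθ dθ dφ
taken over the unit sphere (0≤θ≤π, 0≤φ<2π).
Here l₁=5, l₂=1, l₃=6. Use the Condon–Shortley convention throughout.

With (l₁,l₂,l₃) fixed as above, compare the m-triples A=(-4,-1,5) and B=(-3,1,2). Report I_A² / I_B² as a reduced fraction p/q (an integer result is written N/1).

55/6

l's match ⇒ only the (l;m) 3-j factors differ between A and B.
A: triangle coeff Δ(5,1,6) = 1/858; Σ_t [0,0]: t=0:+1/725760 = 1/725760; (3j)²=5/78 [(5 1 6; -4 -1 5)], sign=-1
B: triangle coeff Δ(5,1,6) = 1/858; Σ_t [0,0]: t=0:+1/161280 = 1/161280; (3j)²=1/143 [(5 1 6; -3 1 2)], sign=+1
I_A²/I_B² = (5/78)/(1/143) = 55/6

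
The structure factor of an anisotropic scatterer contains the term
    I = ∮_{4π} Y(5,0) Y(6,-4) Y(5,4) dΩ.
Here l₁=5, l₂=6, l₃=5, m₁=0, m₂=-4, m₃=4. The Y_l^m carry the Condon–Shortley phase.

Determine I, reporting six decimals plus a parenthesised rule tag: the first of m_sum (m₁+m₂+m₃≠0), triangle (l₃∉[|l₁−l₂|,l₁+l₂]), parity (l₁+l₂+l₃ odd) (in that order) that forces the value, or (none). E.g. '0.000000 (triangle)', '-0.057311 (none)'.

-0.082328 (none)

Rules hold: Σm=0, L=16 even, 1≤5≤11.
N = 11·13·11 = 1573
Δ = 6!·4!·6!/17! = 1/28588560
Racah Σ t=1..5: t=1:−1/345600 t=2:+1/13824 t=3:−1/5184 t=4:+1/13824 t=5:−1/345600 = -7/129600
⇒ 3j(5 6 5; 0 0 0)² = 80/7293, sgn +1
Racah Σ t=1..2: t=1:−1/345600 t=2:+1/207360 = 1/518400
⇒ 3j(5 6 5; 0 -4 4)² = 12/2431, sgn -1
4πI² = N·(3j₀)²·(3jₘ)² = 320/3757
I = -1·√(0.0851743/4π) = -0.08232836
No selection rule forces the value: the integral is nonzero (none).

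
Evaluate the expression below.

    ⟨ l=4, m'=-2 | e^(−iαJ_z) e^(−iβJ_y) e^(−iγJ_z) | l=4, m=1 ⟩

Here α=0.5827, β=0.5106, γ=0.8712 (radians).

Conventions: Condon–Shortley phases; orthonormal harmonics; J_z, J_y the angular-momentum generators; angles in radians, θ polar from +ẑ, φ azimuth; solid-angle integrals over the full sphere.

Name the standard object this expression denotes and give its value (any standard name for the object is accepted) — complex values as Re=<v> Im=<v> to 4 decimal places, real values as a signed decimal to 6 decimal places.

This is a Wigner D-matrix element — the rotation-matrix element ⟨l m'| R(α,β,γ) |l m⟩ in the angular-momentum basis.
D^4_{-2,1}(0.5827,0.5106,0.8712) = e^{-i·-2·0.5827}·d^4_{-2,1}(0.5106)·e^{-i·1·0.8712}. Compute d first:
c=cos(0.510600/2)=0.967588, s=sin(0.510600/2)=0.252536; N=√[2·720·120·6]=1018.233765
k: max(0,(1)−(-2))=3 … min(4+(1),4−(-2))=5
  k=3: (−1)^0·1018.2338/(72)·0.9676^5·0.2525^3 = +0.193168
  k=4: (−1)^1·1018.2338/(48)·0.9676^3·0.2525^5 = -0.019737
  k=5: (−1)^2·1018.2338/(240)·0.9676^1·0.2525^7 = +0.000269
d^4_{-2,1}(0.5106) = +0.193168 -0.019737 +0.000269 = +0.173699
Attach z-rotation phases: D = e^{-i(-2)(0.5827)}·(+0.173699)·e^{-i(1)(0.8712)} = +0.166236+0.050368i

Wigner D-matrix element, Re=0.1662 Im=0.0504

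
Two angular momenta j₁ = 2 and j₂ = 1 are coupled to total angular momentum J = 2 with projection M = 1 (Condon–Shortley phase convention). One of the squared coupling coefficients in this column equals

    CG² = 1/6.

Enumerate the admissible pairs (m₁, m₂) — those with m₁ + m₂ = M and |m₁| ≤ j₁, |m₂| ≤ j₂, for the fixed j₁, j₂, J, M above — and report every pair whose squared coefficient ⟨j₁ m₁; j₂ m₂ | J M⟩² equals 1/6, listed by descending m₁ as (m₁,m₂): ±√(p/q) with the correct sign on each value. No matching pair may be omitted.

(1,0): +√(1/6)

Admissible pairs with m₁+m₂ = M = 1: (0,1), (1,0), (2,-1)
  (m₁,m₂)=(2,-1): CG² = 1/3, CG = +√(1/3)
  (m₁,m₂)=(1,0): CG² = 1/6, CG = +√(1/6)   ← matches the target
  (m₁,m₂)=(0,1): CG² = 1/2, CG = −√(1/2)
Pairs with CG² = 1/6: (1,0): +√(1/6)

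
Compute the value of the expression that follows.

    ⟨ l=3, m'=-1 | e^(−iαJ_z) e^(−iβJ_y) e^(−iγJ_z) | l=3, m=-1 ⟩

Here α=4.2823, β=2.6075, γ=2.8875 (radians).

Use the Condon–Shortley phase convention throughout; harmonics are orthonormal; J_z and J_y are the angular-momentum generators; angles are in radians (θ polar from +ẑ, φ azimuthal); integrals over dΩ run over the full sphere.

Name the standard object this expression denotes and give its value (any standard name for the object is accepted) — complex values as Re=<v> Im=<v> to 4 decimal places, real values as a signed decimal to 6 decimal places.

This is a Wigner D-matrix element — the rotation-matrix element ⟨l m'| R(α,β,γ) |l m⟩ in the angular-momentum basis.
D^3_{-1,-1}(4.2823,2.6075,2.8875) = e^{-i·-1·4.2823}·d^3_{-1,-1}(2.6075)·e^{-i·-1·2.8875}. Compute d first:
With c≡cos(β/2)=0.263884 and s≡sin(β/2)=0.964555, N=[2·24·2·24]^{1/2}=48.000000
The bounds max(0,m−m')=0 and min(l+m,l−m')=2 give 3 terms
  k=0: (−1)^0·48.0000/(48)·0.2639^6·0.9646^0 = +0.000338
  k=1: (−1)^1·48.0000/(6)·0.2639^4·0.9646^2 = -0.036091
  k=2: (−1)^2·48.0000/(8)·0.2639^2·0.9646^4 = +0.361646
d^3_{-1,-1}(2.6075) = +0.000338 -0.036091 +0.361646 = +0.325893
Attach z-rotation phases: D = e^{-i(-1)(4.2823)}·(+0.325893)·e^{-i(-1)(2.8875)} = +0.205977+0.252546i

Wigner D-matrix element, Re=0.2060 Im=0.2525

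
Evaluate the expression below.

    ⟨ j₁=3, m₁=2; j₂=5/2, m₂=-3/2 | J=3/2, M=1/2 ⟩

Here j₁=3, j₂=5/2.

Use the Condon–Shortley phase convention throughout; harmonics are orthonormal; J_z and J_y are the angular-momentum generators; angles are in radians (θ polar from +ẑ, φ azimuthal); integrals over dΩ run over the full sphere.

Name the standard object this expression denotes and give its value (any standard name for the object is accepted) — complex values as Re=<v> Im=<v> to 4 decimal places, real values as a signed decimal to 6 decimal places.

This is a Clebsch–Gordan (vector-coupling) coefficient.
j₁+j₂−J=4  J+j₁−j₂=2  J−j₁+j₂=1  j₁+j₂+J+1=8
(j₁±m₁, j₂±m₂, J±M) = (5,1,1,4,2,1)
P² = 192/7
sum k=0..1:
  [0] +1/24 = 1/24
  [1] −1/12 = -1/12
S = -1/24
C² = P²·S² = 1/21 ; C = -0.218218

Clebsch–Gordan coefficient, −√(1/21) ≈ -0.218218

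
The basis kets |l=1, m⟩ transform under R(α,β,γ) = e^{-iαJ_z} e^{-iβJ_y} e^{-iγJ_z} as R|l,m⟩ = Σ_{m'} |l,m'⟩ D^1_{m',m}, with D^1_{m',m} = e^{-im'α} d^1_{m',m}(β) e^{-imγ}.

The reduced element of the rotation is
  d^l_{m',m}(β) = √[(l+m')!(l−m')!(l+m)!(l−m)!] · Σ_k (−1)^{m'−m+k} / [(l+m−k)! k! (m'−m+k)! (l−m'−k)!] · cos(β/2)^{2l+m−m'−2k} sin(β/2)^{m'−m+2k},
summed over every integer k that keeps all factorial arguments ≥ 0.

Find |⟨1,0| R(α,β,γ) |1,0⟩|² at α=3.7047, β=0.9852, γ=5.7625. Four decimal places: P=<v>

Split into d^1_{0,0}(β=0.9852) × two z-phases.
c=cos(0.985200/2)=0.881106, s=sin(0.985200/2)=0.472918; N=√[1·1·1·1]=1.000000
Admissible k: 0..1 (factorial args all ≥0)
  k=0: (−1)^0·1.0000/(1)·0.8811^2·0.4729^0 = +0.776348
  k=1: (−1)^1·1.0000/(1)·0.8811^0·0.4729^2 = -0.223652
d^1_{0,0}(0.9852) = +0.776348 -0.223652 = +0.552696
|D^1_{0,0}|² = |d^1_{0,0}(β)|² = (+0.552696)² = 0.305473 (the z-rotation phases have unit modulus)

P=0.3055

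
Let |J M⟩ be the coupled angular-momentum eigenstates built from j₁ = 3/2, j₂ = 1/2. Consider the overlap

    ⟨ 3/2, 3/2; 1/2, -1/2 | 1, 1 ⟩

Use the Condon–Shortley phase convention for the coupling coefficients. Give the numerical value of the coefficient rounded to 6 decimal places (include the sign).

j₁+j₂−J=1  J+j₁−j₂=2  J−j₁+j₂=0  j₁+j₂+J+1=4
(j₁±m₁, j₂±m₂, J±M) = (3,0,0,1,2,0)
P² = 3
sum k=0..0:
  [0] +1/2 = 1/2
S = 1/2
C² = P²·S² = 3/4 ; C = +0.866025

+√(3/4) = +0.866025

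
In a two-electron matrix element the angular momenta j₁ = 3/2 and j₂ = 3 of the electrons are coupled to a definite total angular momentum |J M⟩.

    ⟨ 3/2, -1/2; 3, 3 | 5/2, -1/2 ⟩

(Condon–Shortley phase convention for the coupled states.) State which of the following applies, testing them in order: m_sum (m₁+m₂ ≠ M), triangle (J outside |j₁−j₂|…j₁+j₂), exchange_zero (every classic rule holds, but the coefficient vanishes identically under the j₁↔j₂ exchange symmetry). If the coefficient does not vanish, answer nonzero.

m-sum: m₁+m₂ = -1/2+3 = 5/2, M = -1/2  ✗ ⇒ coefficient is 0

m_sum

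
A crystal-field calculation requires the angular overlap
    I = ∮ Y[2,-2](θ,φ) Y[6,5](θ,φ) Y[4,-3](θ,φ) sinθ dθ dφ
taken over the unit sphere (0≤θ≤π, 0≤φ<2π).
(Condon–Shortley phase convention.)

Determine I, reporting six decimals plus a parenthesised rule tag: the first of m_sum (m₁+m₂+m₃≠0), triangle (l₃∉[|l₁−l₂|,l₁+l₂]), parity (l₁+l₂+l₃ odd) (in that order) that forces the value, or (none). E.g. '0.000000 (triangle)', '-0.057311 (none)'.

-0.288917 (none)

Rules hold: Σm=0, L=12 even, 4≤4≤8.
N = 5·13·9 = 585
Δ = 4!·0!·8!/13! = 1/6435
Racah Σ t=2..2: t=2:+1/2304 = 1/2304
⇒ 3j(2 6 4; 0 0 0)² = 5/143, sgn +1
Racah Σ t=4..4: t=4:+1/120960 = 1/120960
⇒ 3j(2 6 4; -2 5 -3)² = 2/39, sgn -1
4πI² = N·(3j₀)²·(3jₘ)² = 150/143
I = -1·√(1.04895/4π) = -0.28891672
No selection rule forces the value: the integral is nonzero (none).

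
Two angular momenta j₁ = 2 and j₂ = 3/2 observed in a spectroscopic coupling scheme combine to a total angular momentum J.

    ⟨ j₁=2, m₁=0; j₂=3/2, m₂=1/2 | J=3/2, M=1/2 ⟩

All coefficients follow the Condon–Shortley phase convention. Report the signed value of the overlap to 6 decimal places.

j₁+j₂−J=2  J+j₁−j₂=2  J−j₁+j₂=1  j₁+j₂+J+1=6
(j₁±m₁, j₂±m₂, J±M) = (2,2,2,1,2,1)
P² = 16/45
sum k=1..2:
  [1] −1/1 = -1
  [2] +1/4 = 1/4
S = -3/4
C² = P²·S² = 1/5 ; C = -0.447214

-0.447214  (= −√(1/5))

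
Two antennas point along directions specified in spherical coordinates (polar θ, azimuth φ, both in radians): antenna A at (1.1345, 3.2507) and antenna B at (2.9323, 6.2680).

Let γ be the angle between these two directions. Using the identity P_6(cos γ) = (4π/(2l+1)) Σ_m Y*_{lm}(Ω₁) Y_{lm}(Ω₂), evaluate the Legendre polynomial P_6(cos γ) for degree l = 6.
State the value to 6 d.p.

Addition theorem: P_6(cos γ) = (4π/13) Σ_m Y*_{lm}(Ω₁) Y_{lm}(Ω₂), m = −6…6:
  term(m=-6) = (0.000008, 0.000007)   from Y*(Ω₁)=(0.212392, 0.163024), Y(Ω₂)=(0.000039, 0.000004)
  term(m=-5) = (0.000223, 0.000160)   from Y*(Ω₁)=(-0.369686, -0.224392), Y(Ω₂)=(-0.000632, -0.000048)
  term(m=-4) = (0.001292, 0.000701)   from Y*(Ω₁)=(0.210393, 0.098133), Y(Ω₂)=(0.006321, 0.000384)
  term(m=-3) = (-0.008500, -0.003325)   from Y*(Ω₁)=(0.200964, 0.068235), Y(Ω₂)=(-0.042960, -0.001958)
  term(m=-2) = (-0.059266, -0.015044)   from Y*(Ω₁)=(-0.303510, -0.067302), Y(Ω₂)=(0.196594, 0.005973)
  term(m=-1) = (0.059290, 0.007408)   from Y*(Ω₁)=(-0.109013, -0.011942), Y(Ω₂)=(-0.544791, -0.008273)
  term(m=+0) = (0.191403, 0.000000)   from Y*(Ω₁)=(0.319170, -0.000000), Y(Ω₂)=(0.599689, 0.000000)
  term(m=+1) = (0.059290, -0.007408)   from Y*(Ω₁)=(0.109013, -0.011942), Y(Ω₂)=(0.544791, -0.008273)
  term(m=+2) = (-0.059266, 0.015044)   from Y*(Ω₁)=(-0.303510, 0.067302), Y(Ω₂)=(0.196594, -0.005973)
  term(m=+3) = (-0.008500, 0.003325)   from Y*(Ω₁)=(-0.200964, 0.068235), Y(Ω₂)=(0.042960, -0.001958)
  term(m=+4) = (0.001292, -0.000701)   from Y*(Ω₁)=(0.210393, -0.098133), Y(Ω₂)=(0.006321, -0.000384)
  term(m=+5) = (0.000223, -0.000160)   from Y*(Ω₁)=(0.369686, -0.224392), Y(Ω₂)=(0.000632, -0.000048)
  term(m=+6) = (0.000008, -0.000007)   from Y*(Ω₁)=(0.212392, -0.163024), Y(Ω₂)=(0.000039, -0.000004)
Total Σ_m = (0.177497, 0.000000). Multiply by 0.966644: (0.171577, 0.000000). P_6(cos γ) = 0.171577

0.171577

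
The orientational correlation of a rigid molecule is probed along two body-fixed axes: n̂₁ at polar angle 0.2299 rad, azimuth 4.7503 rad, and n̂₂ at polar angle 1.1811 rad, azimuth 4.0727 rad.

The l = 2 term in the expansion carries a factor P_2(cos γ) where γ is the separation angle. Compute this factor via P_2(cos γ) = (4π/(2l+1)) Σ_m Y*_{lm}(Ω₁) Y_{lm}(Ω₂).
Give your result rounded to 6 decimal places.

-0.072045

Summing Y*_{l m}(θ₁,φ₁)·Y_{l m}(θ₂,φ₂) over m ∈ [−2, 2]; prefactor 4π/(2·2+1) = 2.513274:
  m=-2: Y*=-0.02000 - 0.00152j  Y=-0.09496 - 0.31659j  product 0.00142 + 0.00648j
  m=-1: Y*=0.00650 - 0.17129j  Y=-0.16207 + 0.21781j  product 0.03626 + 0.02918j
  m=+0: Y*=0.58165 + 0.00000j  Y=-0.17883 + 0.00000j  product -0.10402 + 0.00000j
  m=+1: Y*=-0.00650 - 0.17129j  Y=0.16207 + 0.21781j  product 0.03626 - 0.02918j
  m=+2: Y*=-0.02000 + 0.00152j  Y=-0.09496 + 0.31659j  product 0.00142 - 0.00648j
Accumulated sum -0.02867 + 0.00000j; after 4π/(2l+1) scaling, -0.07205 + 0.00000j ⇒ P_2 = -0.072045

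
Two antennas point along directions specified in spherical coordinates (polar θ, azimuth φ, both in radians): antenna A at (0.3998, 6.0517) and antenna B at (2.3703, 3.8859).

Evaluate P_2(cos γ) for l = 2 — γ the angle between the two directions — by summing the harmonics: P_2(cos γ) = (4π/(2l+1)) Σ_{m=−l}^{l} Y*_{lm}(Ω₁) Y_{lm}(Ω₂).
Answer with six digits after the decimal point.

Addition theorem: P_2(cos γ) = (4π/5) Σ_m Y*_{lm}(Ω₁) Y_{lm}(Ω₂), m = −2…2:
  m=-2: (0.05236 - 0.02614j) × (0.01541 - 0.18706j) = -0.00408 - 0.01020j  (running Σ = -0.00408 - 0.01020j)
  m=-1: (0.26960 - 0.06355j) × (0.28401 - 0.26158j) = 0.05995 - 0.08857j  (running Σ = 0.05587 - 0.09877j)
  m=0: (0.48743 + 0.00000j) × (0.17104 + 0.00000j) = 0.08337 + 0.00000j  (running Σ = 0.13924 - 0.09877j)
  m=1: (-0.26960 - 0.06355j) × (-0.28401 - 0.26158j) = 0.05995 + 0.08857j  (running Σ = 0.19918 - 0.01020j)
  m=2: (0.05236 + 0.02614j) × (0.01541 + 0.18706j) = -0.00408 + 0.01020j  (running Σ = 0.19510 + 0.00000j)
Accumulated sum 0.19510 + 0.00000j; after 4π/(2l+1) scaling, 0.49034 + 0.00000j ⇒ P_2 = 0.490342

0.490342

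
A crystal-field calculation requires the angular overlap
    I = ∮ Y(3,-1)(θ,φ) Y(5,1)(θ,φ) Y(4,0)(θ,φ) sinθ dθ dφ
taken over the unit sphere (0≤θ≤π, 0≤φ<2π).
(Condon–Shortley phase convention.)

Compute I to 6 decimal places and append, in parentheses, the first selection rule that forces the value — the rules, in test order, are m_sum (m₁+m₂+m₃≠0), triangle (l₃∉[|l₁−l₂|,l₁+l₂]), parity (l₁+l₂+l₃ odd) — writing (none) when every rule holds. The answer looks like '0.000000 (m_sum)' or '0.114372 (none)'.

Checks pass: Σm=0; 12 even; l₃=4∈[2,8].
(2·3+1)(2·5+1)(2·4+1) = 693
Δ: 4! 2! 6! / 13! → 1/180180
sum: t=1:−1/576 t=2:+1/144 t=3:−1/576 = 1/288
3j²(3 5 4; 0 0 0) = Δ·Π!·Σ² = 20/1001  (sign +1)
sum: t=2:+1/384 t=3:−1/216 t=4:+1/2304 = -11/6912
3j²(3 5 4; -1 1 0) = Δ·Π!·Σ² = 11/1638  (sign -1)
combine: 4πI² = 693·20/1001·11/1638 = 110/1183
take √, sign -1: I = -0.08601992
No selection rule forces the value: the integral is nonzero (none).

-0.086020 (none)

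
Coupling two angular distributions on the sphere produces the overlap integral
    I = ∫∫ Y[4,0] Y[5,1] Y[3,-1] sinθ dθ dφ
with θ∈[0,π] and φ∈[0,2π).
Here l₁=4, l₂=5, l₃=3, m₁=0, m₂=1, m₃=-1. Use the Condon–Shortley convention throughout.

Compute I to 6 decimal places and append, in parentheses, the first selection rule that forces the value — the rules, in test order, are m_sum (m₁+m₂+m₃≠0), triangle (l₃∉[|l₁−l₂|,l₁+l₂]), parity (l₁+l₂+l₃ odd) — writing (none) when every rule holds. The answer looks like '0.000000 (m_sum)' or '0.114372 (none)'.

-0.086020 (none)

Rules hold: Σm=0, L=12 even, 1≤3≤9.
N = 9·11·7 = 693
Δ = 6!·2!·4!/13! = 1/180180
Racah Σ t=2..4: t=2:+1/576 t=3:−1/144 t=4:+1/576 = -1/288
⇒ 3j(4 5 3; 0 0 0)² = 20/1001, sgn +1
Racah Σ t=2..4: t=2:+1/2304 t=3:−1/216 t=4:+1/384 = -11/6912
⇒ 3j(4 5 3; 0 1 -1)² = 11/1638, sgn -1
4πI² = N·(3j₀)²·(3jₘ)² = 110/1183
I = -1·√(0.0929839/4π) = -0.08601992
No selection rule forces the value: the integral is nonzero (none).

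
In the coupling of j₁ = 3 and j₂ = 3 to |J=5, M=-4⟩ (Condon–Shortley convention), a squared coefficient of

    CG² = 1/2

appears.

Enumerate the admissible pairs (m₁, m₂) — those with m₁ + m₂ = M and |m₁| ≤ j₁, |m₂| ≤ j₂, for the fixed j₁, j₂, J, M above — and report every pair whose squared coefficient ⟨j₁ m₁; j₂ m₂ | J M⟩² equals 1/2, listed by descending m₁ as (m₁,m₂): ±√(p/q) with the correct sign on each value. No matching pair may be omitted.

(-1,-3): +√(1/2); (-3,-1): −√(1/2)

Admissible pairs with m₁+m₂ = M = -4: (-3,-1), (-2,-2), (-1,-3)
  (m₁,m₂)=(-1,-3): CG² = 1/2, CG = +√(1/2)   ← matches the target
  (m₁,m₂)=(-2,-2): CG² = 0/1, CG = 0
  (m₁,m₂)=(-3,-1): CG² = 1/2, CG = −√(1/2)   ← matches the target
Pairs with CG² = 1/2: (-1,-3): +√(1/2); (-3,-1): −√(1/2)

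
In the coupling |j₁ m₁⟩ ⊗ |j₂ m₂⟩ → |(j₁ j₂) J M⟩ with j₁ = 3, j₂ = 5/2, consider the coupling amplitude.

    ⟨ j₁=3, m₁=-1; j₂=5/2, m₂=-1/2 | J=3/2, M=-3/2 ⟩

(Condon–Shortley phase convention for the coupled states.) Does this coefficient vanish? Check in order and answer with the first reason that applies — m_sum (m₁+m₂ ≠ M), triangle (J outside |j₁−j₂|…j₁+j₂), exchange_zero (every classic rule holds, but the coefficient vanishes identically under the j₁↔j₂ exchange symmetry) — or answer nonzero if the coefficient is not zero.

m-sum: m₁+m₂ = -1+(-1/2) = -3/2, M = -3/2  ✓
triangle: |j₁−j₂| = 1/2 ≤ J = 3/2 ≤ j₁+j₂ = 11/2  ✓
exchange: j₁≠j₂ or m₁≠m₂ — the exchange symmetry imposes no constraint here
value check: CG = +√(9/35) = +0.507093 ≠ 0

nonzero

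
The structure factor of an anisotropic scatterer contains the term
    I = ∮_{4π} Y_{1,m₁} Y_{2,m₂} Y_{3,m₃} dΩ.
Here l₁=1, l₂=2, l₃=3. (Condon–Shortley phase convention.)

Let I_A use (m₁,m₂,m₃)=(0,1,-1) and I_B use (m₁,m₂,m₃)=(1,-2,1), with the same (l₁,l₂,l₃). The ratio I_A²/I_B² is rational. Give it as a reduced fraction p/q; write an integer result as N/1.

8/1

Shared (l₁,l₂,l₃)=(1,2,3): N and (l;000)² cancel in I_A²/I_B².
A: Δ = 0!·2!·4!/7! = 1/105; Racah Σ t=0..0: t=0:+1/6 = 1/6; ⇒ 3j(1 2 3; 0 1 -1)² = 8/105, sgn +1
B: Δ = 0!·2!·4!/7! = 1/105; Racah Σ t=0..0: t=0:+1/48 = 1/48; ⇒ 3j(1 2 3; 1 -2 1)² = 1/105, sgn +1
I_A²/I_B² = (8/105)/(1/105) = 8/1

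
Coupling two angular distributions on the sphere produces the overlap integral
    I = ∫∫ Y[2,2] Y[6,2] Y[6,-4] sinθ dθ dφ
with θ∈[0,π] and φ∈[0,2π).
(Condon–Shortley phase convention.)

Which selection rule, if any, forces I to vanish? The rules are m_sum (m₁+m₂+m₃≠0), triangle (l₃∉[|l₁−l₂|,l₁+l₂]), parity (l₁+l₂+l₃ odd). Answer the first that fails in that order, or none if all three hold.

none

Σmᵢ = 0  ✓
l₃∈[|l₁−l₂|,l₁+l₂]=[4,8], have l₃=6  ✓
Σlᵢ = 14 ⇒ even  ✓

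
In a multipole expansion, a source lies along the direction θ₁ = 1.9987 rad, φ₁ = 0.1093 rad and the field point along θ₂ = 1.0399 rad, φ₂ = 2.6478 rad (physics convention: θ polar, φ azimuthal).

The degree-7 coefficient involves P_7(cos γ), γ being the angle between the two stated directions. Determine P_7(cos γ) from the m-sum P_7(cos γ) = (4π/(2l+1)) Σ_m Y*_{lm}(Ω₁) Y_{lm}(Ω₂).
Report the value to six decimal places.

0.401068

Summing Y*_{l m}(θ₁,φ₁)·Y_{l m}(θ₂,φ₂) over m ∈ [−7, 7]; prefactor 4π/(2·7+1) = 0.837758:
  [-7]  conj(Y_{7,-7})(Ω₁) = (0.186155, 0.178747) ; Y_{7,-7}(Ω₂) = (0.168615, 0.054935) ; Δ = (0.021569, 0.040366)
  [-6]  conj(Y_{7,-6})(Ω₁) = (-0.349056, -0.268563) ; Y_{7,-6}(Ω₂) = (-0.383365, 0.069300) ; Δ = (0.152427, 0.078768)
  [-5]  conj(Y_{7,-5})(Ω₁) = (0.242073, 0.147253) ; Y_{7,-5}(Ω₂) = (0.319257, -0.254302) ; Δ = (0.114730, -0.014548)
  [-4]  conj(Y_{7,-4})(Ω₁) = (0.143954, 0.067279) ; Y_{7,-4}(Ω₂) = (-0.026881, 0.062812) ; Δ = (-0.008096, 0.007233)
  [-3]  conj(Y_{7,-3})(Ω₁) = (-0.325386, -0.110690) ; Y_{7,-3}(Ω₂) = (0.028649, 0.319535) ; Δ = (0.026047, -0.107143)
  [-2]  conj(Y_{7,-2})(Ω₁) = (-0.015668, -0.003481) ; Y_{7,-2}(Ω₂) = (-0.123314, -0.186905) ; Δ = (0.001282, 0.003358)
  [-1]  conj(Y_{7,-1})(Ω₁) = (0.332711, 0.036511) ; Y_{7,-1}(Ω₂) = (-0.208815, -0.112399) ; Δ = (-0.065371, -0.045020)
  [+0]  conj(Y_{7,0})(Ω₁) = (-0.025038, -0.000000) ; Y_{7,0}(Ω₂) = (0.257095, 0.000000) ; Δ = (-0.006437, -0.000000)
  [+1]  conj(Y_{7,1})(Ω₁) = (-0.332711, 0.036511) ; Y_{7,1}(Ω₂) = (0.208815, -0.112399) ; Δ = (-0.065371, 0.045020)
  [+2]  conj(Y_{7,2})(Ω₁) = (-0.015668, 0.003481) ; Y_{7,2}(Ω₂) = (-0.123314, 0.186905) ; Δ = (0.001282, -0.003358)
  [+3]  conj(Y_{7,3})(Ω₁) = (0.325386, -0.110690) ; Y_{7,3}(Ω₂) = (-0.028649, 0.319535) ; Δ = (0.026047, 0.107143)
  [+4]  conj(Y_{7,4})(Ω₁) = (0.143954, -0.067279) ; Y_{7,4}(Ω₂) = (-0.026881, -0.062812) ; Δ = (-0.008096, -0.007233)
  [+5]  conj(Y_{7,5})(Ω₁) = (-0.242073, 0.147253) ; Y_{7,5}(Ω₂) = (-0.319257, -0.254302) ; Δ = (0.114730, 0.014548)
  [+6]  conj(Y_{7,6})(Ω₁) = (-0.349056, 0.268563) ; Y_{7,6}(Ω₂) = (-0.383365, -0.069300) ; Δ = (0.152427, -0.078768)
  [+7]  conj(Y_{7,7})(Ω₁) = (-0.186155, 0.178747) ; Y_{7,7}(Ω₂) = (-0.168615, 0.054935) ; Δ = (0.021569, -0.040366)
Total Σ_m = (0.478740, 0.000000). Multiply by 0.837758: (0.401068, 0.000000). P_7(cos γ) = 0.401068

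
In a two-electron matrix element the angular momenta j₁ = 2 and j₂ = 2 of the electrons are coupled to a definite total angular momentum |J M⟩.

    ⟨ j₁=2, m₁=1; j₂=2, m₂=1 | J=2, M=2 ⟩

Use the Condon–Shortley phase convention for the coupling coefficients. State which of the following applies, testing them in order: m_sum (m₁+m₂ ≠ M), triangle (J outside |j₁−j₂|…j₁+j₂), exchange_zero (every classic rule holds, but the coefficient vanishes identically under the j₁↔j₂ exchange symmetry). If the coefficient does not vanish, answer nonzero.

m-sum: m₁+m₂ = 1+1 = 2, M = 2  ✓
triangle: |j₁−j₂| = 0 ≤ J = 2 ≤ j₁+j₂ = 4  ✓
exchange: j₁=j₂, m₁=m₂ with (−1)^(j₁+j₂−J) = (−1)^2 = +1 — symmetry imposes no zero
value check: CG = −√(3/7) = -0.654654 ≠ 0

nonzero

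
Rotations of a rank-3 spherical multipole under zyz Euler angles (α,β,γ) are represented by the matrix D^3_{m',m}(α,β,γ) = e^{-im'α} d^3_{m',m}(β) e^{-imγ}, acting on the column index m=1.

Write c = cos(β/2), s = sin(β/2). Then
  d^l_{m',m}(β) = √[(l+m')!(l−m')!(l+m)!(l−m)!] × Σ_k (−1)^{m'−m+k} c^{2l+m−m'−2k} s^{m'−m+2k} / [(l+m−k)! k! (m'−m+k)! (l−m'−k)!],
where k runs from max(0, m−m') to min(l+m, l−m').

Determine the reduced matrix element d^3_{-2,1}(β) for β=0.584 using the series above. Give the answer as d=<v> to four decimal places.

d=0.1265

d^3_{-2,1}(β=0.5840) via the finite sum:
Half-angle: c=0.957670, s=0.287868. N=√(1·120·24·2)=75.894664
k∈{3,4} keeps every argument non-negative
  k=3: (−1)^0·75.8947/(12)·0.9577^3·0.2879^3 = +0.132513
  k=4: (−1)^1·75.8947/(24)·0.9577^1·0.2879^5 = -0.005987
d^3_{-2,1}(0.5840) = +0.132513 -0.005987 = +0.126526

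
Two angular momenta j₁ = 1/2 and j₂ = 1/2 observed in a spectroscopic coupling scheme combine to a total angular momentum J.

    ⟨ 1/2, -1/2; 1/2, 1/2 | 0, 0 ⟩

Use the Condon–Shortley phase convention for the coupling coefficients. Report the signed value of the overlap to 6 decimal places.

-0.707107

j₁+j₂−J=1  J+j₁−j₂=0  J−j₁+j₂=0  j₁+j₂+J+1=2
(j₁±m₁, j₂±m₂, J±M) = (0,1,1,0,0,0)
P² = 1/2
sum k=1..1:
  [1] −1/1 = -1
S = -1
C² = P²·S² = 1/2 ; C = -0.707107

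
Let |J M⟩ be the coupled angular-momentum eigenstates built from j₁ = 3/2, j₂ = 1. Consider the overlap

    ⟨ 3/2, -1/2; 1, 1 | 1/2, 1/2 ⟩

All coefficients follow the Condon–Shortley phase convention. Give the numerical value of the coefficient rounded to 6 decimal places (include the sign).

√[2·2!1!0!/4! · 1!2!2!0!1!0!] = √(2/3)
  +(−1)^2/∏(2,0,0,0,1,0)! = 1/2  (running 1/2)
⟨..|..⟩ = √(2/3)·(1/2) = +0.408248

+√(1/6) ≈ +0.408248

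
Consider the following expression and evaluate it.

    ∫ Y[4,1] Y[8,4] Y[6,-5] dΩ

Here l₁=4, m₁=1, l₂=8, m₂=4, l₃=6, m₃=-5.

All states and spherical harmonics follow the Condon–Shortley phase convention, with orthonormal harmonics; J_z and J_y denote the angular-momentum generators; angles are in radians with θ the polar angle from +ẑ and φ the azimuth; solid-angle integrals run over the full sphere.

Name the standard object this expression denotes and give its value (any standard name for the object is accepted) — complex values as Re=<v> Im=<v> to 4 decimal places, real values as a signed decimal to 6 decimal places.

This is a Gaunt coefficient — the integral of a triple product of spherical harmonics over the sphere.
Rules hold: Σm=0, L=18 even, 4≤6≤12.
N = 9·17·13 = 1989
Δ = 6!·2!·10!/19! = 1/23279256
Racah Σ t=2..4: t=2:+1/1658880 t=3:−1/518400 t=4:+1/1658880 = -1/1382400
⇒ 3j(4 8 6; 0 0 0)² = 504/46189, sgn -1
Racah Σ t=2..3: t=2:+1/174182400 t=3:−1/26127360 = -17/522547200
⇒ 3j(4 8 6; 1 4 -5)² = 935/62244, sgn +1
4πI² = N·(3j₀)²·(3jₘ)² = 1530/4693
I = -1·√(0.326017/4π) = -0.16107031

Gaunt coefficient, -0.161070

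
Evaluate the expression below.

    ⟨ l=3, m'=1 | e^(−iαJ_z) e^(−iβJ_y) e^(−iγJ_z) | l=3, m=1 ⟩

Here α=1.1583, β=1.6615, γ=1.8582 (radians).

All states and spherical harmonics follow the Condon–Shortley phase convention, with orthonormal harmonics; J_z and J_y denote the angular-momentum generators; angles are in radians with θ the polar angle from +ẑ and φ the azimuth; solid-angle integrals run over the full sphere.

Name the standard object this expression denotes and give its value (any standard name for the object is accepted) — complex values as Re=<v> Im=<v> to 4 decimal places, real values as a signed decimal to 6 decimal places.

This is a Wigner D-matrix element — the rotation-matrix element ⟨l m'| R(α,β,γ) |l m⟩ in the angular-momentum basis.
Split into d^3_{1,1}(β=1.6615) × two z-phases.
c=cos(1.661500/2)=0.674322, s=sin(1.661500/2)=0.738437; N=√[24·2·24·2]=48.000000
The bounds max(0,m−m')=0 and min(l+m,l−m')=2 give 3 terms
  k=0: (−1)^0·48.0000/(48)·0.6743^6·0.7384^0 = +0.094017
  k=1: (−1)^1·48.0000/(6)·0.6743^4·0.7384^2 = -0.901959
  k=2: (−1)^2·48.0000/(8)·0.6743^2·0.7384^4 = +0.811224
d^3_{1,1}(1.6615) = +0.094017 -0.901959 +0.811224 = +0.003281
Attach z-rotation phases: D = e^{-i(1)(1.1583)}·(+0.003281)·e^{-i(1)(1.8582)} = -0.003255-0.000409i

Wigner D-matrix element, Re=-0.0033 Im=-0.0004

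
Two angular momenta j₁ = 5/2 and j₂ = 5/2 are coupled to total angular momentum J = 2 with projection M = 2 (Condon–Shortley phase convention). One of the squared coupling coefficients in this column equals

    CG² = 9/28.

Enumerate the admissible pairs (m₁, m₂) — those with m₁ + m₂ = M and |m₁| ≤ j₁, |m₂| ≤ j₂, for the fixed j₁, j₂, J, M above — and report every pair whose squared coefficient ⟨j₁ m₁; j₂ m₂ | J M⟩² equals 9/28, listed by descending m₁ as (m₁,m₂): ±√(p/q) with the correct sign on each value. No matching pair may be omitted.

Admissible pairs with m₁+m₂ = M = 2: (-1/2,5/2), (1/2,3/2), (3/2,1/2), (5/2,-1/2)
  (m₁,m₂)=(5/2,-1/2): CG² = 5/28, CG = +√(5/28)
  (m₁,m₂)=(3/2,1/2): CG² = 9/28, CG = −√(9/28)   ← matches the target
  (m₁,m₂)=(1/2,3/2): CG² = 9/28, CG = +√(9/28)   ← matches the target
  (m₁,m₂)=(-1/2,5/2): CG² = 5/28, CG = −√(5/28)
Pairs with CG² = 9/28: (3/2,1/2): −√(9/28); (1/2,3/2): +√(9/28)

(3/2,1/2): −√(9/28); (1/2,3/2): +√(9/28)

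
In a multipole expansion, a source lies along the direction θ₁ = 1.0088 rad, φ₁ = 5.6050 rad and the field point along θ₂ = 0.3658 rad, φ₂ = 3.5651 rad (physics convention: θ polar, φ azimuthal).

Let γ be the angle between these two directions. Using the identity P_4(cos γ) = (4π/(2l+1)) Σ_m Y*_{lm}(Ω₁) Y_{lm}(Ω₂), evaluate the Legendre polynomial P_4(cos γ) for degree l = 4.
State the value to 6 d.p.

Expand P_4 via completeness: Σ_{m} conj(Y_{4,m}) at Ω₁ times Y_{4,m} at Ω₂ —
  m=-4: (-0.206347-0.094349i) × (-0.000890-0.007189i) = -0.000495+0.001568i  (running Σ = -0.000495+0.001568i)
  m=-3: (-0.180775-0.361448i) × (-0.015823+0.051101i) = +0.021331-0.003519i  (running Σ = +0.020836-0.001951i)
  m=-2: (+0.050342-0.231169i) × (+0.144678-0.163703i) = -0.030560-0.041686i  (running Σ = -0.009724-0.043637i)
  m=-1: (-0.168160+0.135481i) × (-0.447230+0.201605i) = +0.047893-0.094493i  (running Σ = +0.038169-0.138130i)
  m=0: (-0.285262-0.000000i) × (+0.365499+0.000000i) = -0.104263-0.000000i  (running Σ = -0.066094-0.138130i)
  m=1: (+0.168160+0.135481i) × (+0.447230+0.201605i) = +0.047893+0.094493i  (running Σ = -0.018201-0.043637i)
  m=2: (+0.050342+0.231169i) × (+0.144678+0.163703i) = -0.030560+0.041686i  (running Σ = -0.048761-0.001951i)
  m=3: (+0.180775-0.361448i) × (+0.015823+0.051101i) = +0.021331+0.003519i  (running Σ = -0.027431+0.001568i)
  m=4: (-0.206347+0.094349i) × (-0.000890+0.007189i) = -0.000495-0.001568i  (running Σ = -0.027925-0.000000i)
Total Σ_m = -0.027925-0.000000i. Multiply by 1.396263: -0.038991-0.000000i. P_4(cos γ) = -0.038991

-0.038991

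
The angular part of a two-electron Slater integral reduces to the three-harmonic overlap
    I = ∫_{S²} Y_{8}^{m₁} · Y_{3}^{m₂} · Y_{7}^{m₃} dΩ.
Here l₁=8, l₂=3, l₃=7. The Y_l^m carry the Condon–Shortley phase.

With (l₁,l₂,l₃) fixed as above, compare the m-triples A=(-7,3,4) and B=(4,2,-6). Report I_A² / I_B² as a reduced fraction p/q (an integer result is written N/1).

945/529

Same 8,3,7: normalisation and zero-m 3j drop out of the ratio.
A: Δ: 4! 12! 2! / 19! → 1/5290740; sum: t=4:+1/1916006400 = 1/1916006400; 3j²(8 3 7; -7 3 4) = Δ·Π!·Σ² = 15/1292  (sign -1)
B: Δ: 4! 12! 2! / 19! → 1/5290740; sum: t=3:−1/479001600 t=4:+1/11496038400 = -23/11496038400; 3j²(8 3 7; 4 2 -6) = Δ·Π!·Σ² = 529/81396  (sign +1)
I_A²/I_B² = (15/1292)/(529/81396) = 945/529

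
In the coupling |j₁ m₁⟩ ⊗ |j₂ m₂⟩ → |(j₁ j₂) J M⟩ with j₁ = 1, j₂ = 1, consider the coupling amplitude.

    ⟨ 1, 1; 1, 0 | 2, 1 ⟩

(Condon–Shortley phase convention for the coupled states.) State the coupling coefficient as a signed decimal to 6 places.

+√(1/2) ≈ +0.707107

√[5·0!2!2!/5! · 2!0!1!1!3!1!] = √(2)
  +(−1)^0/∏(0,0,0,1,2,1)! = 1/2  (running 1/2)
⟨..|..⟩ = √(2)·(1/2) = +0.707107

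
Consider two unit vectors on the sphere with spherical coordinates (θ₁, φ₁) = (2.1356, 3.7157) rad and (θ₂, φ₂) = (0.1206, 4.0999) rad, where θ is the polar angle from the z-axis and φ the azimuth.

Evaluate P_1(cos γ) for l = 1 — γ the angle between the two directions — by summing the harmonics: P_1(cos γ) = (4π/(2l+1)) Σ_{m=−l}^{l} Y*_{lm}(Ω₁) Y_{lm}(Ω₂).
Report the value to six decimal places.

Term-by-term m-sum for l=1 (normalisation 4π/3 = 4.188790):
  m=-1: (-0.245049-0.158492i) × (-0.023896+0.034010i) = +0.011246-0.004547i  (running Σ = +0.011246-0.004547i)
  m=0: (-0.261524-0.000000i) × (+0.485054+0.000000i) = -0.126853-0.000000i  (running Σ = -0.115607-0.004547i)
  m=1: (+0.245049-0.158492i) × (+0.023896+0.034010i) = +0.011246+0.004547i  (running Σ = -0.104361+0.000000i)
Accumulated sum -0.104361+0.000000i; after 4π/(2l+1) scaling, -0.437147+0.000000i ⇒ P_1 = -0.437147

-0.437147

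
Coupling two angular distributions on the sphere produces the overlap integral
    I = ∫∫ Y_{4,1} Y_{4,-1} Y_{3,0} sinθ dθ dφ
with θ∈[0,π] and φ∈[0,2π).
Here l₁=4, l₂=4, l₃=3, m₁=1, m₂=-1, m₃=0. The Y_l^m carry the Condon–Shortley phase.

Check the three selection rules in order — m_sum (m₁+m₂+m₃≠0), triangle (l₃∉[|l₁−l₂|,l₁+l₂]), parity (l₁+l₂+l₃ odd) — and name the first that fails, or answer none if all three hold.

parity

Σmᵢ = 0  ✓
l₃∈[|l₁−l₂|,l₁+l₂]=[0,8], have l₃=3  ✓
Σlᵢ = 11 ⇒ odd  ✗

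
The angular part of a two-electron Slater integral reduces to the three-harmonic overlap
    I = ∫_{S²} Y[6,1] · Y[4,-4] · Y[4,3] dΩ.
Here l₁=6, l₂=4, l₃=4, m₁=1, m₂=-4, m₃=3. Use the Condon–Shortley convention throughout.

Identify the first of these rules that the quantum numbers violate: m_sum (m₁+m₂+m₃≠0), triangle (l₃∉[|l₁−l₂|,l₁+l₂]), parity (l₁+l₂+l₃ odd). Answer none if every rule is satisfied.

azimuthal sum: 1 − 4 + 3 = 0  ✓
2 ≤ 4 ≤ 10 (triangle on l)  ✓
L = 6 + 4 + 4 = 14 (even)  ✓

none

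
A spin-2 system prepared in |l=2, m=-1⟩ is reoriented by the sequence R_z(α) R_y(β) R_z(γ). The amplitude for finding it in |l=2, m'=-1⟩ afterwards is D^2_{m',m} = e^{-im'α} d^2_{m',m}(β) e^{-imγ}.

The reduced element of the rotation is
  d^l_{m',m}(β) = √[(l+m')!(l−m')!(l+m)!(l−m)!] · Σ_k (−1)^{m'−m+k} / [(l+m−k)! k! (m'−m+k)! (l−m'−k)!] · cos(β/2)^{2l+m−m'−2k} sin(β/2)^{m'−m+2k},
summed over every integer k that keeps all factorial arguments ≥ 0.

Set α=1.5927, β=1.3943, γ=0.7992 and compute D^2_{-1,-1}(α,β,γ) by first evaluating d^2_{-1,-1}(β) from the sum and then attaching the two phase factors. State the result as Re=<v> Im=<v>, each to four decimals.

D^2_{-1,-1}(1.5927,1.3943,0.7992) = e^{-i·-1·1.5927}·d^2_{-1,-1}(1.3943)·e^{-i·-1·0.7992}. Compute d first:
c=cos(1.394300/2)=0.766675, s=sin(1.394300/2)=0.642035; N=√[1·6·1·6]=6.000000
The bounds max(0,m−m')=0 and min(l+m,l−m')=1 give 2 terms
  k=0: (−1)^0·6.0000/(6)·0.7667^4·0.6420^0 = +0.345498
  k=1: (−1)^1·6.0000/(2)·0.7667^2·0.6420^2 = -0.726878
d^2_{-1,-1}(1.3943) = +0.345498 -0.726878 = -0.381380
Attach z-rotation phases: D = e^{-i(-1)(1.5927)}·(-0.381380)·e^{-i(-1)(0.7992)} = +0.279132-0.259878i

Re=0.2791 Im=-0.2599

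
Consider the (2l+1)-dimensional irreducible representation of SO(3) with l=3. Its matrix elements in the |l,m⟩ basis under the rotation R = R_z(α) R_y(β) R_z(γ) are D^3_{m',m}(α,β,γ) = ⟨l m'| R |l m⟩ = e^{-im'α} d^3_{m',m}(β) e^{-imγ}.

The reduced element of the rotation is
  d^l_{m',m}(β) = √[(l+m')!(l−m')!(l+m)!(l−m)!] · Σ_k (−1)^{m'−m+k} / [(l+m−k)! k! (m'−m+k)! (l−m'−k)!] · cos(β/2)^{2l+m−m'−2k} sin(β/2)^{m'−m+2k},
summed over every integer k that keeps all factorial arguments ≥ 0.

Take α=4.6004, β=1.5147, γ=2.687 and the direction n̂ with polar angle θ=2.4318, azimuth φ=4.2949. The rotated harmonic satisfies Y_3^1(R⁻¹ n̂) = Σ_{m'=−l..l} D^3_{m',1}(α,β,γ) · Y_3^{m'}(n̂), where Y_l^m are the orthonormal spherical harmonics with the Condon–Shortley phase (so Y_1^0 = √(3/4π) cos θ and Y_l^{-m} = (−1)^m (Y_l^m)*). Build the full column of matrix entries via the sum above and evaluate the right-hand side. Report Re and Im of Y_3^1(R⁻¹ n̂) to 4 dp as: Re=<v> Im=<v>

Re=0.1728 Im=0.0372

Need the full column D^3_{m',1} for m'=−3..3 at α=4.6004, β=1.5147, γ=2.6870.
cos(β/2)=0.726659, sin(β/2)=0.686998
d^3_{-3,1}: single k=4 term ⇒ +0.455543;  D = +0.053912-0.452342i
d^3_{-2,1}: k∈[3..4] ⇒ +0.786845 -0.351648 = +0.435196;  D = +0.423675+0.099475i
d^3_{-1,1}: k∈[2..4] ⇒ +0.789560 -0.940966 +0.105132 = -0.046274;  D = +0.015545-0.043584i
d^3_{0,1}: k∈[1..3] ⇒ +0.482170 -1.292918 +0.385212 = -0.425536;  D = +0.382319+0.186851i
d^3_{1,1}: k∈[0..2] ⇒ +0.147226 -1.052747 +0.705724 = -0.199797;  D = -0.107241+0.168577i
d^3_{2,1}: k∈[0..1] ⇒ -0.440159 +0.786845 = +0.346686;  D = +0.269885+0.217608i
d^3_{3,1}: single k=0 term ⇒ +0.509659;  D = -0.362239+0.358518i
Y_3^{m'}(θ=2.4318,φ=4.2949) and Σ D·Y over m':
  (+0.0539-0.4523i)·(+0.1097-0.0361i)  (+0.4237+0.0995i)·(+0.2210+0.2440i)  (+0.0155-0.0436i)·(-0.1603+0.3613i)  (+0.3823+0.1869i)·(+0.0349+0.0000i)  (-0.1072+0.1686i)·(+0.1603+0.3613i)  (+0.2699+0.2176i)·(+0.2210-0.2440i)  (-0.3622+0.3585i)·(-0.1097-0.0361i)
Y_3^1(R⁻¹ n̂) = +0.172845+0.037208i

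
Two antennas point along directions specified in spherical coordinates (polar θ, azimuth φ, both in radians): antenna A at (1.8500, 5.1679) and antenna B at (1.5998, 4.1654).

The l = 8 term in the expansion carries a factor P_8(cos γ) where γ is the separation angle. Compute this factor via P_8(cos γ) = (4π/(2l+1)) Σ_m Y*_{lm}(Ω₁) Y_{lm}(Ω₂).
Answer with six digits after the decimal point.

Addition theorem: P_8(cos γ) = (4π/17) Σ_m Y*_{lm}(Ω₁) Y_{lm}(Ω₂), m = −8…8:
  m=-8: Y*=-0.329340-0.180988i  Y=-0.169604-0.484891i  product -0.031902+0.190391i
  m=-7: Y*=-0.020241+0.430474i  Y=+0.037823-0.046078i  product +0.019070+0.017215i
  m=-6: Y*=+0.037954-0.016429i  Y=-0.367086-0.051858i  product -0.014784+0.004063i
  m=-5: Y*=+0.260282+0.222257i  Y=-0.027805-0.064565i  product +0.007113-0.022985i
  m=-4: Y*=+0.043070-0.167803i  Y=-0.191183+0.269412i  product +0.036974+0.043685i
  m=-3: Y*=+0.261777-0.054228i  Y=-0.075157-0.005282i  product -0.019961+0.002693i
  m=-2: Y*=-0.135941-0.175239i  Y=+0.143821+0.278413i  product +0.029238-0.063051i
  m=-1: Y*=+0.100824-0.205817i  Y=-0.040311+0.066196i  product +0.009560+0.014971i
  m=+0: Y*=-0.234170-0.000000i  Y=+0.308453+0.000000i  product -0.072230-0.000000i
  m=+1: Y*=-0.100824-0.205817i  Y=+0.040311+0.066196i  product +0.009560-0.014971i
  m=+2: Y*=-0.135941+0.175239i  Y=+0.143821-0.278413i  product +0.029238+0.063051i
  m=+3: Y*=-0.261777-0.054228i  Y=+0.075157-0.005282i  product -0.019961-0.002693i
  m=+4: Y*=+0.043070+0.167803i  Y=-0.191183-0.269412i  product +0.036974-0.043685i
  m=+5: Y*=-0.260282+0.222257i  Y=+0.027805-0.064565i  product +0.007113+0.022985i
  m=+6: Y*=+0.037954+0.016429i  Y=-0.367086+0.051858i  product -0.014784-0.004063i
  m=+7: Y*=+0.020241+0.430474i  Y=-0.037823-0.046078i  product +0.019070-0.017215i
  m=+8: Y*=-0.329340+0.180988i  Y=-0.169604+0.484891i  product -0.031902-0.190391i
Σ over m = -0.001616+0.000000i; ×(4π/17) → -0.001195+0.000000i. Real part: -0.001195

-0.001195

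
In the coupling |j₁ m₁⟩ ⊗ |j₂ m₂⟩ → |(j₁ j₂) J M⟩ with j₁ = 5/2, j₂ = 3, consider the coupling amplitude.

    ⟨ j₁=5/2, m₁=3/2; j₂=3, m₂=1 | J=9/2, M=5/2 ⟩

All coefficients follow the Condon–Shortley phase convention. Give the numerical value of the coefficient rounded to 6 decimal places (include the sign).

+0.317821

j₁+j₂−J=1  J+j₁−j₂=4  J−j₁+j₂=5  j₁+j₂+J+1=11
(j₁±m₁, j₂±m₂, J±M) = (4,1,4,2,7,2)
P² = 92160/11
sum k=0..1:
  [0] +1/144 = 1/144
  [1] −1/288 = -1/288
S = 1/288
C² = P²·S² = 10/99 ; C = +0.317821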